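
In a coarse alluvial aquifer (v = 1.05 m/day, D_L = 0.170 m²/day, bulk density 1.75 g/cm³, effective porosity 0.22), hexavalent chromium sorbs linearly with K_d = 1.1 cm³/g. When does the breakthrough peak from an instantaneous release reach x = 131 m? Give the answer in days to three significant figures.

Retardation factor R = 1 + ρ_b·K_d/n = 1 + 1.75 × 1.1/0.22 = 9.750.
Sorption retards both mechanisms: v_R = v/R = 0.1077 m/day, D_R = D/R = 0.01744 m²/day.
Peak time from v_R²t² + 2D_R t − x² = 0: t = (√(D_R² + v_R²x²) − D_R)/v_R².
√(D_R² + v_R²x²) = √(0.01744² + 0.1077² × 131²) = 14.11; v_R² = 0.01160.
t = (14.11 − 0.01744)/0.01160 = 1210 days.

1210 days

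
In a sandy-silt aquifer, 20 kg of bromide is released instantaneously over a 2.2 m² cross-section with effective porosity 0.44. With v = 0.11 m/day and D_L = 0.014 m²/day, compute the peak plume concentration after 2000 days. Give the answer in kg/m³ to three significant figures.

The peak of an instantaneous 1D plume sits at x = vt; there the Gaussian factor is 1 and C_max = M/(n_e·A·√(4πDt)), where n_e·A is the pore area the mass is dissolved in.
√(4πDt) = √(4π × 0.014 × 2000) = 18.76 m, so C_max = 20/(0.44 × 2.2 × 18.76) = 1.10 kg/m³.

1.10 kg/m³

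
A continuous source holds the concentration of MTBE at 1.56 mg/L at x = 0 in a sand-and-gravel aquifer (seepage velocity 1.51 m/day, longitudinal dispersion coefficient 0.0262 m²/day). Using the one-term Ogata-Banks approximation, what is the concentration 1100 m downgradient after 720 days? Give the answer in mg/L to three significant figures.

For a continuous step input, C/C₀ ≈ ½·erfc((x−vt)/(2√(Dt))).
vt = 1.51 × 720 = 1087.2 m and 2√(Dt) = 2√(0.0262 × 720) = 8.687 m.
Argument (x−vt)/(2√(Dt)) = (1100 − 1087.2)/8.687 = 1.473; ½·erfc(1.473) = 0.01862.
C = 1.56 × 0.01862 = 0.0290 mg/L.

0.0290 mg/L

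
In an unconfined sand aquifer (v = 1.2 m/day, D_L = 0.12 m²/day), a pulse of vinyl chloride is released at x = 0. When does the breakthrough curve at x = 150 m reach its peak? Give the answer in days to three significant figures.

For the 1D instantaneous-source solution, setting ∂C/∂t = 0 at fixed x gives v²t² + 2Dt − x² = 0, so t = (√(D² + v²x²) − D)/v².
√(D² + v²x²) = √(0.12² + 1.2² × 150²) = 180.0; v² = 1.44.
t = (180.0 − 0.12)/1.44 = 125 days (vs. the pure-advection estimate x/v = 125 d).

125 days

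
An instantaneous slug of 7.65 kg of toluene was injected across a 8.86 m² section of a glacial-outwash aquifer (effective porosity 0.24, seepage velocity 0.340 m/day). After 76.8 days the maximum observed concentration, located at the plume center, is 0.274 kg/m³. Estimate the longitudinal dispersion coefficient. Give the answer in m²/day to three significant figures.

0.179 m²/day

At the plume center C_max = M/(n_e·A·√(4πDt)), so D = M²/(4πt·(n_e·A·C_max)²).
n_e·A·C_max = 0.24 × 8.86 × 0.274 = 0.5826 kg/m.
D = 7.65²/(4π × 76.8 × 0.5826²) = 0.179 m²/day.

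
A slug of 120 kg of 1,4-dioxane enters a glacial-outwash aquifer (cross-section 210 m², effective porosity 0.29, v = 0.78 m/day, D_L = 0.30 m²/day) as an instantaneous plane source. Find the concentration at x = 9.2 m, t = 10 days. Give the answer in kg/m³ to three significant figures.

0.273 kg/m³

For an instantaneous plane source, C(x,t) = M/(n_e·A·√(4πDt)) · exp(−(x−vt)²/(4Dt)), with n_e·A the pore (flow) area.
Plume center vt = 0.78 × 10 = 7.8 m, so the well at 9.2 m is 1.4 m downgradient of the peak.
√(4πDt) = 6.140 m, giving peak height M/(n_e·A·√(4πDt)) = 120/(0.29 × 210 × 6.140) = 0.3209 kg/m³.
(x−vt)²/(4Dt) = (1.4)²/(4 × 0.30 × 10) = 0.1633; exp(−0.1633) = 0.8493.
C = 0.3209 × 0.8493 = 0.273 kg/m³.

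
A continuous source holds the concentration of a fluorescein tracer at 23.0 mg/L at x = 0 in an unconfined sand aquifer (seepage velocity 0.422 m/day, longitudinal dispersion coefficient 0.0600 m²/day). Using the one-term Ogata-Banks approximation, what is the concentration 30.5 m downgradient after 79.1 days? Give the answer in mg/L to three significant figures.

For a continuous step input, C/C₀ ≈ ½·erfc((x−vt)/(2√(Dt))).
vt = 0.422 × 79.1 = 33.3802 m and 2√(Dt) = 2√(0.0600 × 79.1) = 4.357 m.
Argument (x−vt)/(2√(Dt)) = (30.5 − 33.3802)/4.357 = -0.6611; ½·erfc(-0.6611) = 0.8251.
C = 23.0 × 0.8251 = 19.0 mg/L.

19.0 mg/L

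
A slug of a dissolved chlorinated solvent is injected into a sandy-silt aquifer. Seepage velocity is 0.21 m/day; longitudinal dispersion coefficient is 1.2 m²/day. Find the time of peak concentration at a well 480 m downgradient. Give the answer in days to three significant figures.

For the 1D instantaneous-source solution, setting ∂C/∂t = 0 at fixed x gives v²t² + 2Dt − x² = 0, so t = (√(D² + v²x²) − D)/v².
√(D² + v²x²) = √(1.2² + 0.21² × 480²) = 100.8; v² = 0.0441.
t = (100.8 − 1.2)/0.0441 = 2260 days (vs. the pure-advection estimate x/v = 2290 d).

2260 days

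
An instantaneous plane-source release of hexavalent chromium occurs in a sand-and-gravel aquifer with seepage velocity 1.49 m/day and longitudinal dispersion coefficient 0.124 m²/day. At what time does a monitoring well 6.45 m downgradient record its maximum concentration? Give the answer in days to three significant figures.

For the 1D instantaneous-source solution, setting ∂C/∂t = 0 at fixed x gives v²t² + 2Dt − x² = 0, so t = (√(D² + v²x²) − D)/v².
√(D² + v²x²) = √(0.124² + 1.49² × 6.45²) = 9.611; v² = 2.2201.
t = (9.611 − 0.124)/2.2201 = 4.27 days (vs. the pure-advection estimate x/v = 4.33 d).

4.27 days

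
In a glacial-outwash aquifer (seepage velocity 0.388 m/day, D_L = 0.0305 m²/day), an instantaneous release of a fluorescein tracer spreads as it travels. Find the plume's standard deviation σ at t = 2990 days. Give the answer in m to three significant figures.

13.5 m

Dispersive spreading gives a Gaussian with σ² = 2Dt; advection only shifts the center.
σ = √(2 × 0.0305 × 2990) = 13.5 m.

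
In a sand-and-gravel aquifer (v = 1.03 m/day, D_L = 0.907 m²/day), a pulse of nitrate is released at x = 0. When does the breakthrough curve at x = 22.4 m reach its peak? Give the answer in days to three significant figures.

20.9 days

For the 1D instantaneous-source solution, setting ∂C/∂t = 0 at fixed x gives v²t² + 2Dt − x² = 0, so t = (√(D² + v²x²) − D)/v².
√(D² + v²x²) = √(0.907² + 1.03² × 22.4²) = 23.09; v² = 1.0609.
t = (23.09 − 0.907)/1.0609 = 20.9 days (vs. the pure-advection estimate x/v = 21.7 d).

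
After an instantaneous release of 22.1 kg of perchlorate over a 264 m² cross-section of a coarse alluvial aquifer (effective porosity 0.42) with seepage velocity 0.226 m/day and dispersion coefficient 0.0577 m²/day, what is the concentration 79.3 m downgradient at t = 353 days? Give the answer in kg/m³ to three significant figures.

0.0124 kg/m³

For an instantaneous plane source, C(x,t) = M/(n_e·A·√(4πDt)) · exp(−(x−vt)²/(4Dt)), with n_e·A the pore (flow) area.
Plume center vt = 0.226 × 353 = 79.778 m, so the well at 79.3 m is 0.478 m upgradient of the peak.
√(4πDt) = 16.00 m, giving peak height M/(n_e·A·√(4πDt)) = 22.1/(0.42 × 264 × 16.00) = 0.01246 kg/m³.
(x−vt)²/(4Dt) = (-0.478)²/(4 × 0.0577 × 353) = 0.002804; exp(−0.002804) = 0.9972.
C = 0.01246 × 0.9972 = 0.0124 kg/m³.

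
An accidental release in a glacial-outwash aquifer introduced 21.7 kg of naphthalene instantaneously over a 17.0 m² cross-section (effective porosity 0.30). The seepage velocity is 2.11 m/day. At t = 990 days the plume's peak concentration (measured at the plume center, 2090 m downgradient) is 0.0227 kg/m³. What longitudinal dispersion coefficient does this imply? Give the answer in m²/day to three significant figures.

At the plume center C_max = M/(n_e·A·√(4πDt)), so D = M²/(4πt·(n_e·A·C_max)²).
n_e·A·C_max = 0.30 × 17.0 × 0.0227 = 0.1158 kg/m.
D = 21.7²/(4π × 990 × 0.1158²) = 2.82 m²/day.

2.82 m²/day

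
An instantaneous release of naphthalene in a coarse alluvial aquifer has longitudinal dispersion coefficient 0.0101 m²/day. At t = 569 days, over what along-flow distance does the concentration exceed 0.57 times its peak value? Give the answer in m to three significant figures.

The plume is Gaussian with σ = √(2Dt) = √(2 × 0.0101 × 569) = 3.390 m.
C/C_peak = exp(−Δx²/(2σ²)) = 0.57 ⇒ Δx = σ·√(−2 ln 0.57) = 3.390 × 1.060 = 3.593 m.
Width = 2Δx = 7.19 m.

7.19 m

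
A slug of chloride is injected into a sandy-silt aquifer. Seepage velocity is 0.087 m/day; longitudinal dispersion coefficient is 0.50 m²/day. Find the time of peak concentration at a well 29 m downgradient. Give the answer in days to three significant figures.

274 days

For the 1D instantaneous-source solution, setting ∂C/∂t = 0 at fixed x gives v²t² + 2Dt − x² = 0, so t = (√(D² + v²x²) − D)/v².
√(D² + v²x²) = √(0.50² + 0.087² × 29²) = 2.572; v² = 0.007569.
t = (2.572 − 0.50)/0.007569 = 274 days (vs. the pure-advection estimate x/v = 333 d).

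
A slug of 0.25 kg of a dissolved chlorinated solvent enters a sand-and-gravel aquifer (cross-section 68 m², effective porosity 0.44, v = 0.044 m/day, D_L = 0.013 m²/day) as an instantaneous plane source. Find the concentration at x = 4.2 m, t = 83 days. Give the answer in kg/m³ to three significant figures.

0.00212 kg/m³

For an instantaneous plane source, C(x,t) = M/(n_e·A·√(4πDt)) · exp(−(x−vt)²/(4Dt)), with n_e·A the pore (flow) area.
Plume center vt = 0.044 × 83 = 3.652 m, so the well at 4.2 m is 0.548 m downgradient of the peak.
√(4πDt) = 3.682 m, giving peak height M/(n_e·A·√(4πDt)) = 0.25/(0.44 × 68 × 3.682) = 0.002269 kg/m³.
(x−vt)²/(4Dt) = (0.548)²/(4 × 0.013 × 83) = 0.06958; exp(−0.06958) = 0.9328.
C = 0.002269 × 0.9328 = 0.00212 kg/m³.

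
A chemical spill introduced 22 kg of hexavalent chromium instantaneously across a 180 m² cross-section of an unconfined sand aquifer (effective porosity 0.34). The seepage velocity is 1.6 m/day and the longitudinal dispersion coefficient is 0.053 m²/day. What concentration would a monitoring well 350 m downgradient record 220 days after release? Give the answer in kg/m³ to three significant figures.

0.0273 kg/m³

For an instantaneous plane source, C(x,t) = M/(n_e·A·√(4πDt)) · exp(−(x−vt)²/(4Dt)), with n_e·A the pore (flow) area.
Plume center vt = 1.6 × 220 = 352 m, so the well at 350 m is 2 m upgradient of the peak.
√(4πDt) = 12.10 m, giving peak height M/(n_e·A·√(4πDt)) = 22/(0.34 × 180 × 12.10) = 0.02971 kg/m³.
(x−vt)²/(4Dt) = (-2)²/(4 × 0.053 × 220) = 0.08576; exp(−0.08576) = 0.9178.
C = 0.02971 × 0.9178 = 0.0273 kg/m³.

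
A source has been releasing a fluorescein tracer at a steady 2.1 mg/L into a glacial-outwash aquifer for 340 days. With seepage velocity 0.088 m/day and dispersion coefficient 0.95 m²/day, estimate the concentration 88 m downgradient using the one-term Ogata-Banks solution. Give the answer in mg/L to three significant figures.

For a continuous step input, C/C₀ ≈ ½·erfc((x−vt)/(2√(Dt))).
vt = 0.088 × 340 = 29.92 m and 2√(Dt) = 2√(0.95 × 340) = 35.94 m.
Argument (x−vt)/(2√(Dt)) = (88 − 29.92)/35.94 = 1.616; ½·erfc(1.616) = 0.01115.
C = 2.1 × 0.01115 = 0.0234 mg/L.

0.0234 mg/L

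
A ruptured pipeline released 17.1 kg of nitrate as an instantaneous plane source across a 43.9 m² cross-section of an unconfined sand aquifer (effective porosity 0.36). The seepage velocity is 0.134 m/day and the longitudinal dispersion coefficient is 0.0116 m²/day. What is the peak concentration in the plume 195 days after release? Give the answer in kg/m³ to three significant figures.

The peak of an instantaneous 1D plume sits at x = vt; there the Gaussian factor is 1 and C_max = M/(n_e·A·√(4πDt)), where n_e·A is the pore area the mass is dissolved in.
√(4πDt) = √(4π × 0.0116 × 195) = 5.332 m, so C_max = 17.1/(0.36 × 43.9 × 5.332) = 0.203 kg/m³.

0.203 kg/m³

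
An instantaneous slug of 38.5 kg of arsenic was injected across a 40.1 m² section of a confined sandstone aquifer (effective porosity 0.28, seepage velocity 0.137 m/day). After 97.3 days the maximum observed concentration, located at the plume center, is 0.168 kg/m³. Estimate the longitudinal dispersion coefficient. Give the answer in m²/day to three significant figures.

At the plume center C_max = M/(n_e·A·√(4πDt)), so D = M²/(4πt·(n_e·A·C_max)²).
n_e·A·C_max = 0.28 × 40.1 × 0.168 = 1.886 kg/m.
D = 38.5²/(4π × 97.3 × 1.886²) = 0.341 m²/day.

0.341 m²/day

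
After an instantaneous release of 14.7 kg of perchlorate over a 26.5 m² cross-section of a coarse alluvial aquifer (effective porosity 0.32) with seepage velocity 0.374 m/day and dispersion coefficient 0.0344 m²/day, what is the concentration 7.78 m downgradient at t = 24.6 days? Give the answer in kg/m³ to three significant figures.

For an instantaneous plane source, C(x,t) = M/(n_e·A·√(4πDt)) · exp(−(x−vt)²/(4Dt)), with n_e·A the pore (flow) area.
Plume center vt = 0.374 × 24.6 = 9.2004 m, so the well at 7.78 m is 1.4204 m upgradient of the peak.
√(4πDt) = 3.261 m, giving peak height M/(n_e·A·√(4πDt)) = 14.7/(0.32 × 26.5 × 3.261) = 0.5316 kg/m³.
(x−vt)²/(4Dt) = (-1.4204)²/(4 × 0.0344 × 24.6) = 0.5960; exp(−0.5960) = 0.5510.
C = 0.5316 × 0.5510 = 0.293 kg/m³.

0.293 kg/m³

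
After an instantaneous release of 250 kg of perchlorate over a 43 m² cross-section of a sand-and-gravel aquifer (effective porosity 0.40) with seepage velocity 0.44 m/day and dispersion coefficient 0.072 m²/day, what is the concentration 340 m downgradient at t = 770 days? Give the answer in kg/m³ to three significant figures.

For an instantaneous plane source, C(x,t) = M/(n_e·A·√(4πDt)) · exp(−(x−vt)²/(4Dt)), with n_e·A the pore (flow) area.
Plume center vt = 0.44 × 770 = 338.8 m, so the well at 340 m is 1.2 m downgradient of the peak.
√(4πDt) = 26.39 m, giving peak height M/(n_e·A·√(4πDt)) = 250/(0.40 × 43 × 26.39) = 0.5508 kg/m³.
(x−vt)²/(4Dt) = (1.2)²/(4 × 0.072 × 770) = 0.006494; exp(−0.006494) = 0.9935.
C = 0.5508 × 0.9935 = 0.547 kg/m³.

0.547 kg/m³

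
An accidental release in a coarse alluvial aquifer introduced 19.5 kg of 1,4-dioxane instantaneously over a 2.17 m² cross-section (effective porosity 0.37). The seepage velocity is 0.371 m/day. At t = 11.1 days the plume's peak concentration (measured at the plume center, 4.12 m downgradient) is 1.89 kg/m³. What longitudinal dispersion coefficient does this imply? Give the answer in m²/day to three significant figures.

At the plume center C_max = M/(n_e·A·√(4πDt)), so D = M²/(4πt·(n_e·A·C_max)²).
n_e·A·C_max = 0.37 × 2.17 × 1.89 = 1.517 kg/m.
D = 19.5²/(4π × 11.1 × 1.517²) = 1.18 m²/day.

1.18 m²/day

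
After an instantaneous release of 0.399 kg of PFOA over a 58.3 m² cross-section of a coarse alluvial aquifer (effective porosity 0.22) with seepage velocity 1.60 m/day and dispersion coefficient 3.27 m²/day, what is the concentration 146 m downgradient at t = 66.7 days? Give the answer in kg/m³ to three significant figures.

For an instantaneous plane source, C(x,t) = M/(n_e·A·√(4πDt)) · exp(−(x−vt)²/(4Dt)), with n_e·A the pore (flow) area.
Plume center vt = 1.60 × 66.7 = 106.72 m, so the well at 146 m is 39.28 m downgradient of the peak.
√(4πDt) = 52.35 m, giving peak height M/(n_e·A·√(4πDt)) = 0.399/(0.22 × 58.3 × 52.35) = 0.0005942 kg/m³.
(x−vt)²/(4Dt) = (39.28)²/(4 × 3.27 × 66.7) = 1.769; exp(−1.769) = 0.1705.
C = 0.0005942 × 0.1705 = 0.000101 kg/m³.

0.000101 kg/m³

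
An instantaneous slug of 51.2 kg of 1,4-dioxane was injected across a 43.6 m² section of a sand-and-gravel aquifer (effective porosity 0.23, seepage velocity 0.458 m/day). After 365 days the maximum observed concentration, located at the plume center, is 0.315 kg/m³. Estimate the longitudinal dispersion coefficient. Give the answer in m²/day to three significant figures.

At the plume center C_max = M/(n_e·A·√(4πDt)), so D = M²/(4πt·(n_e·A·C_max)²).
n_e·A·C_max = 0.23 × 43.6 × 0.315 = 3.159 kg/m.
D = 51.2²/(4π × 365 × 3.159²) = 0.0573 m²/day.

0.0573 m²/day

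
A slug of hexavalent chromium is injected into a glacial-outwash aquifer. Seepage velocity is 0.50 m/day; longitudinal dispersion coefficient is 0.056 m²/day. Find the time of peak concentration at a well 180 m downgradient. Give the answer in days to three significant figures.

For the 1D instantaneous-source solution, setting ∂C/∂t = 0 at fixed x gives v²t² + 2Dt − x² = 0, so t = (√(D² + v²x²) − D)/v².
√(D² + v²x²) = √(0.056² + 0.50² × 180²) = 90.00; v² = 0.25.
t = (90.00 − 0.056)/0.25 = 360 days (vs. the pure-advection estimate x/v = 360 d).

360 days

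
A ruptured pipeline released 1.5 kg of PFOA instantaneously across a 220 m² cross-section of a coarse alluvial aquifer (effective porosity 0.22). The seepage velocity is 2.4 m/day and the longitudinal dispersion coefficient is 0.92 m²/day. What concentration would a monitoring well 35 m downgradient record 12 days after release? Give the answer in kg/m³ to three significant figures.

For an instantaneous plane source, C(x,t) = M/(n_e·A·√(4πDt)) · exp(−(x−vt)²/(4Dt)), with n_e·A the pore (flow) area.
Plume center vt = 2.4 × 12 = 28.8 m, so the well at 35 m is 6.2 m downgradient of the peak.
√(4πDt) = 11.78 m, giving peak height M/(n_e·A·√(4πDt)) = 1.5/(0.22 × 220 × 11.78) = 0.002631 kg/m³.
(x−vt)²/(4Dt) = (6.2)²/(4 × 0.92 × 12) = 0.8705; exp(−0.8705) = 0.4187.
C = 0.002631 × 0.4187 = 0.00110 kg/m³.

0.00110 kg/m³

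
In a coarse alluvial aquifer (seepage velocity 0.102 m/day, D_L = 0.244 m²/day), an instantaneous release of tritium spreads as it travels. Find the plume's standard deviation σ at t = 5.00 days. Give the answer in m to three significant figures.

Dispersive spreading gives a Gaussian with σ² = 2Dt; advection only shifts the center.
σ = √(2 × 0.244 × 5.00) = 1.56 m.

1.56 m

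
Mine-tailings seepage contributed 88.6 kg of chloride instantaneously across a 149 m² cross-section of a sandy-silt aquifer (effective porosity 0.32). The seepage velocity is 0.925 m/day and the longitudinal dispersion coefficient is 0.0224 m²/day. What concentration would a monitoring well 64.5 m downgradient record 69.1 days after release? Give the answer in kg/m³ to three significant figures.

0.399 kg/m³

For an instantaneous plane source, C(x,t) = M/(n_e·A·√(4πDt)) · exp(−(x−vt)²/(4Dt)), with n_e·A the pore (flow) area.
Plume center vt = 0.925 × 69.1 = 63.9175 m, so the well at 64.5 m is 0.5825 m downgradient of the peak.
√(4πDt) = 4.410 m, giving peak height M/(n_e·A·√(4πDt)) = 88.6/(0.32 × 149 × 4.410) = 0.4214 kg/m³.
(x−vt)²/(4Dt) = (0.5825)²/(4 × 0.0224 × 69.1) = 0.05480; exp(−0.05480) = 0.9467.
C = 0.4214 × 0.9467 = 0.399 kg/m³.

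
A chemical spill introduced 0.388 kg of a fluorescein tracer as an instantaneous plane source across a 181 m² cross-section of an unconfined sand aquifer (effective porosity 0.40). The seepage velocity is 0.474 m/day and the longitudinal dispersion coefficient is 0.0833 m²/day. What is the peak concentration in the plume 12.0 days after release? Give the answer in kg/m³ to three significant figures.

0.00151 kg/m³

The peak of an instantaneous 1D plume sits at x = vt; there the Gaussian factor is 1 and C_max = M/(n_e·A·√(4πDt)), where n_e·A is the pore area the mass is dissolved in.
√(4πDt) = √(4π × 0.0833 × 12.0) = 3.544 m, so C_max = 0.388/(0.40 × 181 × 3.544) = 0.00151 kg/m³.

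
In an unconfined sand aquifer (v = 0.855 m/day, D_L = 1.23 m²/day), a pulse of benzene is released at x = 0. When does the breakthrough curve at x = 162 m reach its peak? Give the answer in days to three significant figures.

188 days

For the 1D instantaneous-source solution, setting ∂C/∂t = 0 at fixed x gives v²t² + 2Dt − x² = 0, so t = (√(D² + v²x²) − D)/v².
√(D² + v²x²) = √(1.23² + 0.855² × 162²) = 138.5; v² = 0.731025.
t = (138.5 − 1.23)/0.731025 = 188 days (vs. the pure-advection estimate x/v = 189 d).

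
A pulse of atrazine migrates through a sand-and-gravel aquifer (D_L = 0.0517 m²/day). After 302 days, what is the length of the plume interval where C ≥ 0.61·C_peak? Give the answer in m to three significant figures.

The plume is Gaussian with σ = √(2Dt) = √(2 × 0.0517 × 302) = 5.588 m.
C/C_peak = exp(−Δx²/(2σ²)) = 0.61 ⇒ Δx = σ·√(−2 ln 0.61) = 5.588 × 0.9943 = 5.556 m.
Width = 2Δx = 11.1 m.

11.1 m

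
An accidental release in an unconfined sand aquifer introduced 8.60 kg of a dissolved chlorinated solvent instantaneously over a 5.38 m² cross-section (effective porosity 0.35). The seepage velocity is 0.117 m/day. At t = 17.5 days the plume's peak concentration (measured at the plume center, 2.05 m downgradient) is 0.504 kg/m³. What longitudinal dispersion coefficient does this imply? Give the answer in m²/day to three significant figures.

At the plume center C_max = M/(n_e·A·√(4πDt)), so D = M²/(4πt·(n_e·A·C_max)²).
n_e·A·C_max = 0.35 × 5.38 × 0.504 = 0.9490 kg/m.
D = 8.60²/(4π × 17.5 × 0.9490²) = 0.373 m²/day.

0.373 m²/day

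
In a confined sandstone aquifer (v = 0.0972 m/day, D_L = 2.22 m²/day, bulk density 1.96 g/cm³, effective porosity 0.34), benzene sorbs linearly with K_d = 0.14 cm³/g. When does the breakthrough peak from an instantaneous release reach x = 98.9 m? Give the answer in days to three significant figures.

Retardation factor R = 1 + ρ_b·K_d/n = 1 + 1.96 × 0.14/0.34 = 1.807.
Sorption retards both mechanisms: v_R = v/R = 0.05379 m/day, D_R = D/R = 1.229 m²/day.
Peak time from v_R²t² + 2D_R t − x² = 0: t = (√(D_R² + v_R²x²) − D_R)/v_R².
√(D_R² + v_R²x²) = √(1.229² + 0.05379² × 98.9²) = 5.460; v_R² = 0.002893.
t = (5.460 − 1.229)/0.002893 = 1460 days.

1460 days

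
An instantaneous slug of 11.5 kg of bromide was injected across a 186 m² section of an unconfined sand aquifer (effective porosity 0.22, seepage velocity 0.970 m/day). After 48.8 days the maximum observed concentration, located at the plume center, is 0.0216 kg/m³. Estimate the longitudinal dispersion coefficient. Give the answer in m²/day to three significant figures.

At the plume center C_max = M/(n_e·A·√(4πDt)), so D = M²/(4πt·(n_e·A·C_max)²).
n_e·A·C_max = 0.22 × 186 × 0.0216 = 0.8839 kg/m.
D = 11.5²/(4π × 48.8 × 0.8839²) = 0.276 m²/day.

0.276 m²/day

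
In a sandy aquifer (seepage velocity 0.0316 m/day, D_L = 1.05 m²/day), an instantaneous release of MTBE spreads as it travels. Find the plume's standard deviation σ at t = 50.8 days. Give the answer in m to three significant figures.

Dispersive spreading gives a Gaussian with σ² = 2Dt; advection only shifts the center.
σ = √(2 × 1.05 × 50.8) = 10.3 m.

10.3 m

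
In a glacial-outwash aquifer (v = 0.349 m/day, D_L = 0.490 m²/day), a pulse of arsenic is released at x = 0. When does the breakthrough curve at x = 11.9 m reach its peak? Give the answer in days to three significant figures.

For the 1D instantaneous-source solution, setting ∂C/∂t = 0 at fixed x gives v²t² + 2Dt − x² = 0, so t = (√(D² + v²x²) − D)/v².
√(D² + v²x²) = √(0.490² + 0.349² × 11.9²) = 4.182; v² = 0.121801.
t = (4.182 − 0.490)/0.121801 = 30.3 days (vs. the pure-advection estimate x/v = 34.1 d).

30.3 days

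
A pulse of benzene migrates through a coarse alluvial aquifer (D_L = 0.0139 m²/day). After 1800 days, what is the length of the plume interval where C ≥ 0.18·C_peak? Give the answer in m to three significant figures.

The plume is Gaussian with σ = √(2Dt) = √(2 × 0.0139 × 1800) = 7.074 m.
C/C_peak = exp(−Δx²/(2σ²)) = 0.18 ⇒ Δx = σ·√(−2 ln 0.18) = 7.074 × 1.852 = 13.10 m.
Width = 2Δx = 26.2 m.

26.2 m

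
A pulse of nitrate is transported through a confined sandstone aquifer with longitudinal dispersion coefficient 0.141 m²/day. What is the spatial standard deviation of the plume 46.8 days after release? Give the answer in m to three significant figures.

3.63 m

Dispersive spreading gives a Gaussian with σ² = 2Dt; advection only shifts the center.
σ = √(2 × 0.141 × 46.8) = 3.63 m.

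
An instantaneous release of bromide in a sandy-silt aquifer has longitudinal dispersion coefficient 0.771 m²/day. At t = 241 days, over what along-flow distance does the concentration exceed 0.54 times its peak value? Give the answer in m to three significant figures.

The plume is Gaussian with σ = √(2Dt) = √(2 × 0.771 × 241) = 19.28 m.
C/C_peak = exp(−Δx²/(2σ²)) = 0.54 ⇒ Δx = σ·√(−2 ln 0.54) = 19.28 × 1.110 = 21.40 m.
Width = 2Δx = 42.8 m.

42.8 m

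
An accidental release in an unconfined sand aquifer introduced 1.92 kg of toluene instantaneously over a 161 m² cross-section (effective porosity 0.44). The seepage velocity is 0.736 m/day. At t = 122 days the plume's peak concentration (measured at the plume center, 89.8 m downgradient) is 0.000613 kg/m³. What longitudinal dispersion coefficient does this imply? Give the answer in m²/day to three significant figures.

1.28 m²/day

At the plume center C_max = M/(n_e·A·√(4πDt)), so D = M²/(4πt·(n_e·A·C_max)²).
n_e·A·C_max = 0.44 × 161 × 0.000613 = 0.04342 kg/m.
D = 1.92²/(4π × 122 × 0.04342²) = 1.28 m²/day.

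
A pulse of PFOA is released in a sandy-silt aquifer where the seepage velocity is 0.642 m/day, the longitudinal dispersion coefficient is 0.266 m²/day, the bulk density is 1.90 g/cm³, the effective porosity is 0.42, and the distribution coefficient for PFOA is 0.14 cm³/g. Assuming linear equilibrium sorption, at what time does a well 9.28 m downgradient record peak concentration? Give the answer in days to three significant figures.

22.6 days

Retardation factor R = 1 + ρ_b·K_d/n = 1 + 1.90 × 0.14/0.42 = 1.633.
Sorption retards both mechanisms: v_R = v/R = 0.3931 m/day, D_R = D/R = 0.1629 m²/day.
Peak time from v_R²t² + 2D_R t − x² = 0: t = (√(D_R² + v_R²x²) − D_R)/v_R².
√(D_R² + v_R²x²) = √(0.1629² + 0.3931² × 9.28²) = 3.652; v_R² = 0.1545.
t = (3.652 − 0.1629)/0.1545 = 22.6 days.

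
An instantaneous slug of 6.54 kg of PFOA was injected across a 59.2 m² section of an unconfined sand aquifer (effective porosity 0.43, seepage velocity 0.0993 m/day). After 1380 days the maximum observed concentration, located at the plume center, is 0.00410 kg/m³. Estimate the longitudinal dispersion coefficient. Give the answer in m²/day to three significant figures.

At the plume center C_max = M/(n_e·A·√(4πDt)), so D = M²/(4πt·(n_e·A·C_max)²).
n_e·A·C_max = 0.43 × 59.2 × 0.00410 = 0.1044 kg/m.
D = 6.54²/(4π × 1380 × 0.1044²) = 0.226 m²/day.

0.226 m²/day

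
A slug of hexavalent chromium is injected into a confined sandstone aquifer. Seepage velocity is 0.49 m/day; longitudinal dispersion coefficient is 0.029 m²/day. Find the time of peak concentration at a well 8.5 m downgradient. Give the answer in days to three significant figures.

For the 1D instantaneous-source solution, setting ∂C/∂t = 0 at fixed x gives v²t² + 2Dt − x² = 0, so t = (√(D² + v²x²) − D)/v².
√(D² + v²x²) = √(0.029² + 0.49² × 8.5²) = 4.165; v² = 0.2401.
t = (4.165 − 0.029)/0.2401 = 17.2 days (vs. the pure-advection estimate x/v = 17.3 d).

17.2 days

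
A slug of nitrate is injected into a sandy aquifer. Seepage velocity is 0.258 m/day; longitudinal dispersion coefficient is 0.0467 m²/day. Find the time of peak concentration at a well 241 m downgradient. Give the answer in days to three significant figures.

933 days

For the 1D instantaneous-source solution, setting ∂C/∂t = 0 at fixed x gives v²t² + 2Dt − x² = 0, so t = (√(D² + v²x²) − D)/v².
√(D² + v²x²) = √(0.0467² + 0.258² × 241²) = 62.18; v² = 0.066564.
t = (62.18 − 0.0467)/0.066564 = 933 days (vs. the pure-advection estimate x/v = 934 d).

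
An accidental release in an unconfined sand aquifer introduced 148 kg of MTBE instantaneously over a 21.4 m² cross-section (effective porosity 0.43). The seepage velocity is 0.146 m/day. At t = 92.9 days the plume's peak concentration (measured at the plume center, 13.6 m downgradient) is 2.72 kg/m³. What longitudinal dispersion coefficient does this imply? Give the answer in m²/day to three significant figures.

At the plume center C_max = M/(n_e·A·√(4πDt)), so D = M²/(4πt·(n_e·A·C_max)²).
n_e·A·C_max = 0.43 × 21.4 × 2.72 = 25.03 kg/m.
D = 148²/(4π × 92.9 × 25.03²) = 0.0299 m²/day.

0.0299 m²/day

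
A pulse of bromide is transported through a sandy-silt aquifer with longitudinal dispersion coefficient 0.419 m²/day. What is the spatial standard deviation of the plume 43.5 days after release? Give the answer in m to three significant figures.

Dispersive spreading gives a Gaussian with σ² = 2Dt; advection only shifts the center.
σ = √(2 × 0.419 × 43.5) = 6.04 m.

6.04 m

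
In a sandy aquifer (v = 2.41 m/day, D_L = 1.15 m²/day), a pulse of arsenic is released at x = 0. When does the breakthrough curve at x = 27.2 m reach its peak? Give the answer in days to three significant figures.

11.1 days

For the 1D instantaneous-source solution, setting ∂C/∂t = 0 at fixed x gives v²t² + 2Dt − x² = 0, so t = (√(D² + v²x²) − D)/v².
√(D² + v²x²) = √(1.15² + 2.41² × 27.2²) = 65.56; v² = 5.8081.
t = (65.56 − 1.15)/5.8081 = 11.1 days (vs. the pure-advection estimate x/v = 11.3 d).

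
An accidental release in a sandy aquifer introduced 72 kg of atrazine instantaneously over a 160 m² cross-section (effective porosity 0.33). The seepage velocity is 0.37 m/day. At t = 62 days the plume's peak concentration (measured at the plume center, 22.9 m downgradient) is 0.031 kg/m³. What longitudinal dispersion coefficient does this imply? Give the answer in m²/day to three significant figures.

2.48 m²/day

At the plume center C_max = M/(n_e·A·√(4πDt)), so D = M²/(4πt·(n_e·A·C_max)²).
n_e·A·C_max = 0.33 × 160 × 0.031 = 1.637 kg/m.
D = 72²/(4π × 62 × 1.637²) = 2.48 m²/day.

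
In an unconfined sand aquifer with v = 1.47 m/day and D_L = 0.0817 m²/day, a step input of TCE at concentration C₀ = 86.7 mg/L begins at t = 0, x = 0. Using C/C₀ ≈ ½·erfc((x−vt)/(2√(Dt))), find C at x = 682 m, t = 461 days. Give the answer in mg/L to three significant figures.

26.8 mg/L

For a continuous step input, C/C₀ ≈ ½·erfc((x−vt)/(2√(Dt))).
vt = 1.47 × 461 = 677.67 m and 2√(Dt) = 2√(0.0817 × 461) = 12.27 m.
Argument (x−vt)/(2√(Dt)) = (682 − 677.67)/12.27 = 0.3529; ½·erfc(0.3529) = 0.3089.
C = 86.7 × 0.3089 = 26.8 mg/L.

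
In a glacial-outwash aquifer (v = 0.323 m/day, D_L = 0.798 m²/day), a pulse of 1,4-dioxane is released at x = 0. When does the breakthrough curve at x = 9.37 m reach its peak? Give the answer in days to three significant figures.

For the 1D instantaneous-source solution, setting ∂C/∂t = 0 at fixed x gives v²t² + 2Dt − x² = 0, so t = (√(D² + v²x²) − D)/v².
√(D² + v²x²) = √(0.798² + 0.323² × 9.37²) = 3.130; v² = 0.104329.
t = (3.130 − 0.798)/0.104329 = 22.4 days (vs. the pure-advection estimate x/v = 29.0 d).

22.4 days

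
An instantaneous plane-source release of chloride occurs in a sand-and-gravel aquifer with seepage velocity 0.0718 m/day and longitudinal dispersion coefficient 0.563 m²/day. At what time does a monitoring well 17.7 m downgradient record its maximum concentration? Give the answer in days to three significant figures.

160 days

For the 1D instantaneous-source solution, setting ∂C/∂t = 0 at fixed x gives v²t² + 2Dt − x² = 0, so t = (√(D² + v²x²) − D)/v².
√(D² + v²x²) = √(0.563² + 0.0718² × 17.7²) = 1.390; v² = 0.00515524.
t = (1.390 − 0.563)/0.00515524 = 160 days (vs. the pure-advection estimate x/v = 247 d).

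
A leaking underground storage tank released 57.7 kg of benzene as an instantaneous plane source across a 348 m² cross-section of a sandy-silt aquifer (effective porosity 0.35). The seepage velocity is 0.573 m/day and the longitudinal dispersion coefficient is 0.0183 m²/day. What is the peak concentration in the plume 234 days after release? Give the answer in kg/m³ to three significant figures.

0.0646 kg/m³

The peak of an instantaneous 1D plume sits at x = vt; there the Gaussian factor is 1 and C_max = M/(n_e·A·√(4πDt)), where n_e·A is the pore area the mass is dissolved in.
√(4πDt) = √(4π × 0.0183 × 234) = 7.336 m, so C_max = 57.7/(0.35 × 348 × 7.336) = 0.0646 kg/m³.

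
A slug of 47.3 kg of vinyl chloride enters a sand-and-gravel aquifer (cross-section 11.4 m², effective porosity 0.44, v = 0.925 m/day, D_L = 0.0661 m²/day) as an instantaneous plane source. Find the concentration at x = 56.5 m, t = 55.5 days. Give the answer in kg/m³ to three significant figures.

0.226 kg/m³

For an instantaneous plane source, C(x,t) = M/(n_e·A·√(4πDt)) · exp(−(x−vt)²/(4Dt)), with n_e·A the pore (flow) area.
Plume center vt = 0.925 × 55.5 = 51.3375 m, so the well at 56.5 m is 5.1625 m downgradient of the peak.
√(4πDt) = 6.790 m, giving peak height M/(n_e·A·√(4πDt)) = 47.3/(0.44 × 11.4 × 6.790) = 1.389 kg/m³.
(x−vt)²/(4Dt) = (5.1625)²/(4 × 0.0661 × 55.5) = 1.816; exp(−1.816) = 0.1627.
C = 1.389 × 0.1627 = 0.226 kg/m³.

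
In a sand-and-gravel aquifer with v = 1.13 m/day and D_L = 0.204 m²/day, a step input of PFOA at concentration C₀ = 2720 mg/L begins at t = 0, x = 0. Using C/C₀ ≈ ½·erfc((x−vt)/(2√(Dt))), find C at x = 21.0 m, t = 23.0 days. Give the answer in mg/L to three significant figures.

2580 mg/L

For a continuous step input, C/C₀ ≈ ½·erfc((x−vt)/(2√(Dt))).
vt = 1.13 × 23.0 = 25.99 m and 2√(Dt) = 2√(0.204 × 23.0) = 4.332 m.
Argument (x−vt)/(2√(Dt)) = (21.0 − 25.99)/4.332 = -1.152; ½·erfc(-1.152) = 0.9484.
C = 2720 × 0.9484 = 2580 mg/L.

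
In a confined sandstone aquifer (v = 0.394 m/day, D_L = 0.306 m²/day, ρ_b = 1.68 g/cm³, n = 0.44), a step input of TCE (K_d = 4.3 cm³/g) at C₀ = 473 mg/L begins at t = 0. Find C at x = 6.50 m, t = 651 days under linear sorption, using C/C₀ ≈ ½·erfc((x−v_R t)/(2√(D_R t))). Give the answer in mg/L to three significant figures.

Retardation factor R = 1 + ρ_b·K_d/n = 1 + 1.68 × 4.3/0.44 = 17.42.
Sorption retards both mechanisms: v_R = v/R = 0.02262 m/day, D_R = D/R = 0.01757 m²/day.
v_R·t = 0.02262 × 651 = 14.72562 m; 2√(D_R t) = 6.764 m; argument = (6.50 − 14.72562)/6.764 = -1.216.
C = C₀ × ½·erfc(-1.216) = 473 × 0.9573 = 453 mg/L.

453 mg/L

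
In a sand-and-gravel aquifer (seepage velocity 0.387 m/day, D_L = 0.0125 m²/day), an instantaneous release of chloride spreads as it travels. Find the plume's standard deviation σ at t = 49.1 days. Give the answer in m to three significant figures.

Dispersive spreading gives a Gaussian with σ² = 2Dt; advection only shifts the center.
σ = √(2 × 0.0125 × 49.1) = 1.11 m.

1.11 m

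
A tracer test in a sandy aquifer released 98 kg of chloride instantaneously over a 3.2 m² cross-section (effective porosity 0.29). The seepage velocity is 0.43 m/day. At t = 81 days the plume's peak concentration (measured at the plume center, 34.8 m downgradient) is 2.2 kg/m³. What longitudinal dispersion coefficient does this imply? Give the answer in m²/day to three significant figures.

2.26 m²/day

At the plume center C_max = M/(n_e·A·√(4πDt)), so D = M²/(4πt·(n_e·A·C_max)²).
n_e·A·C_max = 0.29 × 3.2 × 2.2 = 2.042 kg/m.
D = 98²/(4π × 81 × 2.042²) = 2.26 m²/day.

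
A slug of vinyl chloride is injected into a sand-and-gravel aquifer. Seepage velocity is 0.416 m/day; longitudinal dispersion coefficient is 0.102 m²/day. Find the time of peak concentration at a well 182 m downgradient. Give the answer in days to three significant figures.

437 days

For the 1D instantaneous-source solution, setting ∂C/∂t = 0 at fixed x gives v²t² + 2Dt − x² = 0, so t = (√(D² + v²x²) − D)/v².
√(D² + v²x²) = √(0.102² + 0.416² × 182²) = 75.71; v² = 0.173056.
t = (75.71 − 0.102)/0.173056 = 437 days (vs. the pure-advection estimate x/v = 438 d).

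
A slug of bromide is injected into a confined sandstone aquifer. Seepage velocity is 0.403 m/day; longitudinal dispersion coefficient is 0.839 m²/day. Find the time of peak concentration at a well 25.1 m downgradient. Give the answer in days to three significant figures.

57.3 days

For the 1D instantaneous-source solution, setting ∂C/∂t = 0 at fixed x gives v²t² + 2Dt − x² = 0, so t = (√(D² + v²x²) − D)/v².
√(D² + v²x²) = √(0.839² + 0.403² × 25.1²) = 10.15; v² = 0.162409.
t = (10.15 − 0.839)/0.162409 = 57.3 days (vs. the pure-advection estimate x/v = 62.3 d).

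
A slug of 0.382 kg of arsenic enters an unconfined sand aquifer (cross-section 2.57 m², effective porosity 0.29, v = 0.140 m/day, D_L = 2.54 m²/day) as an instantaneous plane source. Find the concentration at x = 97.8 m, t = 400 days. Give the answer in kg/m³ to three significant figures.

0.00295 kg/m³

For an instantaneous plane source, C(x,t) = M/(n_e·A·√(4πDt)) · exp(−(x−vt)²/(4Dt)), with n_e·A the pore (flow) area.
Plume center vt = 0.140 × 400 = 56 m, so the well at 97.8 m is 41.8 m downgradient of the peak.
√(4πDt) = 113.0 m, giving peak height M/(n_e·A·√(4πDt)) = 0.382/(0.29 × 2.57 × 113.0) = 0.004536 kg/m³.
(x−vt)²/(4Dt) = (41.8)²/(4 × 2.54 × 400) = 0.4299; exp(−0.4299) = 0.6506.
C = 0.004536 × 0.6506 = 0.00295 kg/m³.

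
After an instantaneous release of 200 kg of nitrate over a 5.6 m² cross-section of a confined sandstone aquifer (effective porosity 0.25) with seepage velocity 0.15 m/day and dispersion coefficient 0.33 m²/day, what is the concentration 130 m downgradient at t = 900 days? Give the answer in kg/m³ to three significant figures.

For an instantaneous plane source, C(x,t) = M/(n_e·A·√(4πDt)) · exp(−(x−vt)²/(4Dt)), with n_e·A the pore (flow) area.
Plume center vt = 0.15 × 900 = 135 m, so the well at 130 m is 5 m upgradient of the peak.
√(4πDt) = 61.09 m, giving peak height M/(n_e·A·√(4πDt)) = 200/(0.25 × 5.6 × 61.09) = 2.338 kg/m³.
(x−vt)²/(4Dt) = (-5)²/(4 × 0.33 × 900) = 0.02104; exp(−0.02104) = 0.9792.
C = 2.338 × 0.9792 = 2.29 kg/m³.

2.29 kg/m³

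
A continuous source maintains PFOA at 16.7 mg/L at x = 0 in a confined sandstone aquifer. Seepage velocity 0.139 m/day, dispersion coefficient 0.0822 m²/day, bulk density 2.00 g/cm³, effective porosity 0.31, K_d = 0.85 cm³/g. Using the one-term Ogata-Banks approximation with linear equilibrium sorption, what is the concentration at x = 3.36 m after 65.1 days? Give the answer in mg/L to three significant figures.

Retardation factor R = 1 + ρ_b·K_d/n = 1 + 2.00 × 0.85/0.31 = 6.484.
Sorption retards both mechanisms: v_R = v/R = 0.02144 m/day, D_R = D/R = 0.01268 m²/day.
v_R·t = 0.02144 × 65.1 = 1.395744 m; 2√(D_R t) = 1.817 m; argument = (3.36 − 1.395744)/1.817 = 1.081.
C = C₀ × ½·erfc(1.081) = 16.7 × 0.06316 = 1.05 mg/L.

1.05 mg/L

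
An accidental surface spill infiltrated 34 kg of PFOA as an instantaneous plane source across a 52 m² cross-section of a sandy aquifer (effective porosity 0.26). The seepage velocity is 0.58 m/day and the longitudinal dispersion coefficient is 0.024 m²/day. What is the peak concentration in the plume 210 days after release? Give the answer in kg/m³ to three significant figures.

The peak of an instantaneous 1D plume sits at x = vt; there the Gaussian factor is 1 and C_max = M/(n_e·A·√(4πDt)), where n_e·A is the pore area the mass is dissolved in.
√(4πDt) = √(4π × 0.024 × 210) = 7.958 m, so C_max = 34/(0.26 × 52 × 7.958) = 0.316 kg/m³.

0.316 kg/m³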